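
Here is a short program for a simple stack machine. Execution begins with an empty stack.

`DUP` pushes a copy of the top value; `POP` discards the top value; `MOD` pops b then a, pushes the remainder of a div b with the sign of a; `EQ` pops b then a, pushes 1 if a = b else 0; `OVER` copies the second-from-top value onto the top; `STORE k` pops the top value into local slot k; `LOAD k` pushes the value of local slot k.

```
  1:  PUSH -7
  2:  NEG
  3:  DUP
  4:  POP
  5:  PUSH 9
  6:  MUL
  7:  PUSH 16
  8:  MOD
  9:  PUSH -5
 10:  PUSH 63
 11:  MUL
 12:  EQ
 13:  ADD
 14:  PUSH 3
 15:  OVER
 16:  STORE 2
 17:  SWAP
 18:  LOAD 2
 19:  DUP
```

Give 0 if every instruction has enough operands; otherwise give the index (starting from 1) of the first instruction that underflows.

PUSH -7 -> -7
NEG     -> 7
DUP     -> 7 7
POP     -> 7
PUSH 9  -> 7 9
MUL     -> 63
PUSH 16 -> 63 16
MOD     -> 15
PUSH -5 -> 15 -5
PUSH 63 -> 15 -5 63
MUL     -> 15 -315
EQ      -> 0
ADD  — needs 2 operands, stack has 1 → underflow

13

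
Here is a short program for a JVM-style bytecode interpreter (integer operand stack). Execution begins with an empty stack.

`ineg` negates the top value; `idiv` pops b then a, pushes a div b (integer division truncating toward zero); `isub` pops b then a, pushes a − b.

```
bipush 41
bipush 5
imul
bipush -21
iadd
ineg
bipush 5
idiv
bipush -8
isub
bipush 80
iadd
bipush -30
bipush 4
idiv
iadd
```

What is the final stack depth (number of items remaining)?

bipush 41  : [41]
bipush 5   : [41, 5]
imul       : [205]
bipush -21 : [205, -21]
iadd       : [184]
ineg       : [-184]
bipush 5   : [-184, 5]
idiv       : [-36]
bipush -8  : [-36, -8]
isub       : [-28]
bipush 80  : [-28, 80]
iadd       : [52]
bipush -30 : [52, -30]
bipush 4   : [52, -30, 4]
idiv       : [52, -7]
iadd       : [45]

1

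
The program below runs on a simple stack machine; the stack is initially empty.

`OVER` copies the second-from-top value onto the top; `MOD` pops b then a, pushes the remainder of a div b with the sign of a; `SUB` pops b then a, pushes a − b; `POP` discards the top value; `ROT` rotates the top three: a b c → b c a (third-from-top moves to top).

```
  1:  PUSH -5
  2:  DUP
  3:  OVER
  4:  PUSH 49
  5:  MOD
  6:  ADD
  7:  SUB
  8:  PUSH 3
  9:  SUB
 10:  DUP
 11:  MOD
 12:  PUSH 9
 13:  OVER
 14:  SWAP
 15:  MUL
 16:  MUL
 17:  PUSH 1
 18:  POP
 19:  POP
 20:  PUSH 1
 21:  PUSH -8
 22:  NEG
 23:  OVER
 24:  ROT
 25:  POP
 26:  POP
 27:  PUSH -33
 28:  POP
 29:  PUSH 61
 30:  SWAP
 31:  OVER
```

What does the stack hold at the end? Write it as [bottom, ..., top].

PUSH -5   -5
DUP       -5 -5
OVER      -5 -5 -5
PUSH 49   -5 -5 -5 49
MOD       -5 -5 -5
ADD       -5 -10
SUB       5
PUSH 3    5 3
SUB       2
DUP       2 2
MOD       0
PUSH 9    0 9
OVER      0 9 0
SWAP      0 0 9
MUL       0 0
MUL       0
PUSH 1    0 1
POP       0
POP       (empty)
PUSH 1    1
PUSH -8   1 -8
NEG       1 8
OVER      1 8 1
ROT       8 1 1
POP       8 1
POP       8
PUSH -33  8 -33
POP       8
PUSH 61   8 61
SWAP      61 8
OVER      61 8 61

[61, 8, 61]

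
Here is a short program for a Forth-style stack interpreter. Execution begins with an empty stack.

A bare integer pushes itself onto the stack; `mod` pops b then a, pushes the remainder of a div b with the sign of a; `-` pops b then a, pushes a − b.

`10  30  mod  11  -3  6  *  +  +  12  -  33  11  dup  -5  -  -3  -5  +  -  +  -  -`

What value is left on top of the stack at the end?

-7

10  -> 10
30  -> 10 30
mod -> 10
11  -> 10 11
-3  -> 10 11 -3
6   -> 10 11 -3 6
*   -> 10 11 -18
+   -> 10 -7
+   -> 3
12  -> 3 12
-   -> -9
33  -> -9 33
11  -> -9 33 11
dup -> -9 33 11 11
-5  -> -9 33 11 11 -5
-   -> -9 33 11 16
-3  -> -9 33 11 16 -3
-5  -> -9 33 11 16 -3 -5
+   -> -9 33 11 16 -8
-   -> -9 33 11 24
+   -> -9 33 35
-   -> -9 -2
-   -> -7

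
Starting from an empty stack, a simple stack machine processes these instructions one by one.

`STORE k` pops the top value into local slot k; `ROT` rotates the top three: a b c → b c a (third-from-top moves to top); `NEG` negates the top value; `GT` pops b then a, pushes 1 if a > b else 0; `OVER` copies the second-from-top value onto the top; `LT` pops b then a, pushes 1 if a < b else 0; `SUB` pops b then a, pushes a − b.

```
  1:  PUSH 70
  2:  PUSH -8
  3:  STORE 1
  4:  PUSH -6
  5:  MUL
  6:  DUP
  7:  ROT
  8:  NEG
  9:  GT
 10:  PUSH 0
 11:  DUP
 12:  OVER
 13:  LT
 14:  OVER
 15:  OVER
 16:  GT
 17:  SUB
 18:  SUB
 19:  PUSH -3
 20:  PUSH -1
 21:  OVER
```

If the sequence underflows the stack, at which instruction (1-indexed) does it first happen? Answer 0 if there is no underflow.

7

PUSH 70  70
PUSH -8  70 -8
STORE 1  70
PUSH -6  70 -6
MUL      -420
DUP      -420 -420
ROT  — needs 3 operands, stack has 2 → underflow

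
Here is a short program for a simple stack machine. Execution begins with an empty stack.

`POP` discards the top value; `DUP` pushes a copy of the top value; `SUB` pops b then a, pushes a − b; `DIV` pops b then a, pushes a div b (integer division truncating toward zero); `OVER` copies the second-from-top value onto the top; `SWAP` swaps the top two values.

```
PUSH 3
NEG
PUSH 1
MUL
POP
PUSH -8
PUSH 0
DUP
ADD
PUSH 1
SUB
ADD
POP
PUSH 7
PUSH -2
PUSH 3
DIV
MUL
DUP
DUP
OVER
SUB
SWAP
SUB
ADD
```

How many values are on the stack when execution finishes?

PUSH 3  -> [3]
NEG     -> [-3]
PUSH 1  -> [-3, 1]
MUL     -> [-3]
POP     -> []
PUSH -8 -> [-8]
PUSH 0  -> [-8, 0]
DUP     -> [-8, 0, 0]
ADD     -> [-8, 0]
PUSH 1  -> [-8, 0, 1]
SUB     -> [-8, -1]
ADD     -> [-9]
POP     -> []
PUSH 7  -> [7]
PUSH -2 -> [7, -2]
PUSH 3  -> [7, -2, 3]
DIV     -> [7, 0]
MUL     -> [0]
DUP     -> [0, 0]
DUP     -> [0, 0, 0]
OVER    -> [0, 0, 0, 0]
SUB     -> [0, 0, 0]
SWAP    -> [0, 0, 0]
SUB     -> [0, 0]
ADD     -> [0]

1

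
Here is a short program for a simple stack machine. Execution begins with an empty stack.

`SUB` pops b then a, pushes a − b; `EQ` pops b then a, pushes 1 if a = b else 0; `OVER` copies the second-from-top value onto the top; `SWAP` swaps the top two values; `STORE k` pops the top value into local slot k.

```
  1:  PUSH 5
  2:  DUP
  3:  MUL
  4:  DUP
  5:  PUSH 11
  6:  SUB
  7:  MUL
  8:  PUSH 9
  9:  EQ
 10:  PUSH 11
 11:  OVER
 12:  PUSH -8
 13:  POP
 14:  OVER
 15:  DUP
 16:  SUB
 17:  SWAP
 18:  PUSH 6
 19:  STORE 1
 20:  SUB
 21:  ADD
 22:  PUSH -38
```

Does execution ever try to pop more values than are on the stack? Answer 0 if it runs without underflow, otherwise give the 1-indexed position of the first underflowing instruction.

0

PUSH 5    [5]
DUP       [5, 5]
MUL       [25]
DUP       [25, 25]
PUSH 11   [25, 25, 11]
SUB       [25, 14]
MUL       [350]
PUSH 9    [350, 9]
EQ        [0]
PUSH 11   [0, 11]
OVER      [0, 11, 0]
PUSH -8   [0, 11, 0, -8]
POP       [0, 11, 0]
OVER      [0, 11, 0, 11]
DUP       [0, 11, 0, 11, 11]
SUB       [0, 11, 0, 0]
SWAP      [0, 11, 0, 0]
PUSH 6    [0, 11, 0, 0, 6]
STORE 1   [0, 11, 0, 0]
SUB       [0, 11, 0]
ADD       [0, 11]
PUSH -38  [0, 11, -38]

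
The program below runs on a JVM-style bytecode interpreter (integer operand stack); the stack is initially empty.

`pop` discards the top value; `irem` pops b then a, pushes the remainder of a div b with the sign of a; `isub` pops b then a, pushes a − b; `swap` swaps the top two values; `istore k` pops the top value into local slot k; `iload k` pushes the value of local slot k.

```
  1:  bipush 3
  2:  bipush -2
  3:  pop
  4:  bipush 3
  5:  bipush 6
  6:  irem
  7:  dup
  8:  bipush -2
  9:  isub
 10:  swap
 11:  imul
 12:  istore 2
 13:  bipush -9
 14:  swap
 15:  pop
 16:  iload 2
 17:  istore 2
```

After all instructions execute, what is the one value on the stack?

-9

bipush 3  → [3]
bipush -2 → [3, -2]
pop       → [3]
bipush 3  → [3, 3]
bipush 6  → [3, 3, 6]
irem      → [3, 3]
dup       → [3, 3, 3]
bipush -2 → [3, 3, 3, -2]
isub      → [3, 3, 5]
swap      → [3, 5, 3]
imul      → [3, 15]
istore 2  → [3]
bipush -9 → [3, -9]
swap      → [-9, 3]
pop       → [-9]
iload 2   → [-9, 15]
istore 2  → [-9]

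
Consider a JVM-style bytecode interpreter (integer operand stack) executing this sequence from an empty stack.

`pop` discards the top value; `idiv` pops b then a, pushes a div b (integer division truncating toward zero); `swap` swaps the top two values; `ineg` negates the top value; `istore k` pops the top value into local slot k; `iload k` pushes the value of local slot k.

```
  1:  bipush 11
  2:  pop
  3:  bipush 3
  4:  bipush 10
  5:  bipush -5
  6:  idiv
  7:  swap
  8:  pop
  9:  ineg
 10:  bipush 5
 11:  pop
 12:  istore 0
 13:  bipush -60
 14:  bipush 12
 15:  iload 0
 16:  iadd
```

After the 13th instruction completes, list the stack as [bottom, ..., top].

[-60]

bipush 11  → 11
pop        → (empty)
bipush 3   → 3
bipush 10  → 3 10
bipush -5  → 3 10 -5
idiv       → 3 -2
swap       → -2 3
pop        → -2
ineg       → 2
bipush 5   → 2 5
pop        → 2
istore 0   → (empty)
bipush -60 → -60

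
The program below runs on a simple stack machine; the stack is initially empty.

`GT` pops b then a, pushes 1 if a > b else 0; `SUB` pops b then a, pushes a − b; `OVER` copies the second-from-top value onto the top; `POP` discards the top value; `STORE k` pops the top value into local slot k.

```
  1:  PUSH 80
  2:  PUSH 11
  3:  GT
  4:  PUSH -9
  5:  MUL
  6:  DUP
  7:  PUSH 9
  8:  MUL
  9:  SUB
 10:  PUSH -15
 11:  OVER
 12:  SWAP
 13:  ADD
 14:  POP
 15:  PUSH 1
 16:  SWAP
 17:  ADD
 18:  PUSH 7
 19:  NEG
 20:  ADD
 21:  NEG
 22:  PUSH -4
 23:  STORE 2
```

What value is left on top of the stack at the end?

-66

PUSH 80  → 80
PUSH 11  → 80 11
GT       → 1
PUSH -9  → 1 -9
MUL      → -9
DUP      → -9 -9
PUSH 9   → -9 -9 9
MUL      → -9 -81
SUB      → 72
PUSH -15 → 72 -15
OVER     → 72 -15 72
SWAP     → 72 72 -15
ADD      → 72 57
POP      → 72
PUSH 1   → 72 1
SWAP     → 1 72
ADD      → 73
PUSH 7   → 73 7
NEG      → 73 -7
ADD      → 66
NEG      → -66
PUSH -4  → -66 -4
STORE 2  → -66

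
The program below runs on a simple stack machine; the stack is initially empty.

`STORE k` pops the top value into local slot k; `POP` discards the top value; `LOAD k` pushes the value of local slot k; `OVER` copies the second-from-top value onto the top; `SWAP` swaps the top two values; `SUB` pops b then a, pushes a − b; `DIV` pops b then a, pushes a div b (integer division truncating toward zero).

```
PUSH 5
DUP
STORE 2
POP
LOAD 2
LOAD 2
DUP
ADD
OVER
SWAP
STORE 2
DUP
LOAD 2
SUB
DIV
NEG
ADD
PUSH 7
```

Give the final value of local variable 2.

10

PUSH 5  → 5
DUP     → 5 5
STORE 2 → 5
POP     → (empty)
LOAD 2  → 5
LOAD 2  → 5 5
DUP     → 5 5 5
ADD     → 5 10
OVER    → 5 10 5
SWAP    → 5 5 10
STORE 2 → 5 5
DUP     → 5 5 5
LOAD 2  → 5 5 5 10
SUB     → 5 5 -5
DIV     → 5 -1
NEG     → 5 1
ADD     → 6
PUSH 7  → 6 7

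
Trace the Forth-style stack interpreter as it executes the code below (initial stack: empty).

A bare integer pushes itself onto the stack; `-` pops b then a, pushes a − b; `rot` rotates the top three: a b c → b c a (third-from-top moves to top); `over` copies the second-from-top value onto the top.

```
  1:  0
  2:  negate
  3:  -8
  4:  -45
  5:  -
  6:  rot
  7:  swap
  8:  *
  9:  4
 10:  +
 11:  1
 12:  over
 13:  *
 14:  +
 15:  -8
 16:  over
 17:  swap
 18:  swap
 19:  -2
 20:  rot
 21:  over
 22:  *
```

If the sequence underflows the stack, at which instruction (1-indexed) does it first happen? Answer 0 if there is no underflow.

0      : [0]
negate : [0]
-8     : [0, -8]
-45    : [0, -8, -45]
-      : [0, 37]
rot  — needs 3 operands, stack has 2 → underflow

6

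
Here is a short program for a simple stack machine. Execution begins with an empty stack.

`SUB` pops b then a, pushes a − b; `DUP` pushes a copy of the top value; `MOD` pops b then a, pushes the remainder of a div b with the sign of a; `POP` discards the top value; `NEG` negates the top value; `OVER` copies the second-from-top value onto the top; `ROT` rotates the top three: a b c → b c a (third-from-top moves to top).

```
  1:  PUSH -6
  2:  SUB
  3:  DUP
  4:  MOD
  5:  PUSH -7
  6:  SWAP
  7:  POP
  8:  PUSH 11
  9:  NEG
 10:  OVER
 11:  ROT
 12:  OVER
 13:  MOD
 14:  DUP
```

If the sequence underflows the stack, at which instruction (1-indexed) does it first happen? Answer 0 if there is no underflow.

2

PUSH -6 : [-6]
SUB  — needs 2 operands, stack has 1 → underflow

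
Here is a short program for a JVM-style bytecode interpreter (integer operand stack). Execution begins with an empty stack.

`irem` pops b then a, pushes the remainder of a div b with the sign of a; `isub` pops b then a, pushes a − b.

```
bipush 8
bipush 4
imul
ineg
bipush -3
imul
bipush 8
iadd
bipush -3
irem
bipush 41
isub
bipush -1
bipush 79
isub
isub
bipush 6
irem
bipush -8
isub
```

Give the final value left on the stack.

bipush 8   [8]
bipush 4   [8, 4]
imul       [32]
ineg       [-32]
bipush -3  [-32, -3]
imul       [96]
bipush 8   [96, 8]
iadd       [104]
bipush -3  [104, -3]
irem       [2]
bipush 41  [2, 41]
isub       [-39]
bipush -1  [-39, -1]
bipush 79  [-39, -1, 79]
isub       [-39, -80]
isub       [41]
bipush 6   [41, 6]
irem       [5]
bipush -8  [5, -8]
isub       [13]

13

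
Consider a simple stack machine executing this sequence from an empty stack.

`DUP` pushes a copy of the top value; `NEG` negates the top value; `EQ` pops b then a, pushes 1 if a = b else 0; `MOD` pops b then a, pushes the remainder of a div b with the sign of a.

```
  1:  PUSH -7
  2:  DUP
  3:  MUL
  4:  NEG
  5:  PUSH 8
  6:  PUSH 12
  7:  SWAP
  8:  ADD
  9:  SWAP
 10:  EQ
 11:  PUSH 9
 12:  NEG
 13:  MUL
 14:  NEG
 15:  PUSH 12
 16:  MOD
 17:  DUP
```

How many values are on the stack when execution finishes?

PUSH -7 -> [-7]
DUP     -> [-7, -7]
MUL     -> [49]
NEG     -> [-49]
PUSH 8  -> [-49, 8]
PUSH 12 -> [-49, 8, 12]
SWAP    -> [-49, 12, 8]
ADD     -> [-49, 20]
SWAP    -> [20, -49]
EQ      -> [0]
PUSH 9  -> [0, 9]
NEG     -> [0, -9]
MUL     -> [0]
NEG     -> [0]
PUSH 12 -> [0, 12]
MOD     -> [0]
DUP     -> [0, 0]

2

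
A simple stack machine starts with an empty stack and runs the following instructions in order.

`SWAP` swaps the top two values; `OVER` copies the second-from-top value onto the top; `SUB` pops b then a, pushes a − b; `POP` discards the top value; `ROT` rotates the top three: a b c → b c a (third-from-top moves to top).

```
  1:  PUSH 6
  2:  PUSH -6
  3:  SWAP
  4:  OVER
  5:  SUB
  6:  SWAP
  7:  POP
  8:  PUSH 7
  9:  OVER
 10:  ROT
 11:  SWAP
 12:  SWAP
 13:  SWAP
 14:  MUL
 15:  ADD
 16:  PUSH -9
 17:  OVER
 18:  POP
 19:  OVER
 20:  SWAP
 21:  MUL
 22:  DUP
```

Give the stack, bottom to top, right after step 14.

PUSH 6  -> 6
PUSH -6 -> 6 -6
SWAP    -> -6 6
OVER    -> -6 6 -6
SUB     -> -6 12
SWAP    -> 12 -6
POP     -> 12
PUSH 7  -> 12 7
OVER    -> 12 7 12
ROT     -> 7 12 12
SWAP    -> 7 12 12
SWAP    -> 7 12 12
SWAP    -> 7 12 12
MUL     -> 7 144

[7, 144]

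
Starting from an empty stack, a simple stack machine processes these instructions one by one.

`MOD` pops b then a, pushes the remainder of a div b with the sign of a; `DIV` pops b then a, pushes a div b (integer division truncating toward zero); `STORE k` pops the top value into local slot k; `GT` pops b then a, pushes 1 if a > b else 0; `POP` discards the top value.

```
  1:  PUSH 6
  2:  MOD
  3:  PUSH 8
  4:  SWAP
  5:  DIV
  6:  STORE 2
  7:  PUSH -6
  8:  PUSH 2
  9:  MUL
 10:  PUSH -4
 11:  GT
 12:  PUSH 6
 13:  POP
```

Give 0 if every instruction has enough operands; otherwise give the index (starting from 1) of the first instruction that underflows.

2

PUSH 6 → 6
MOD  — needs 2 operands, stack has 1 → underflow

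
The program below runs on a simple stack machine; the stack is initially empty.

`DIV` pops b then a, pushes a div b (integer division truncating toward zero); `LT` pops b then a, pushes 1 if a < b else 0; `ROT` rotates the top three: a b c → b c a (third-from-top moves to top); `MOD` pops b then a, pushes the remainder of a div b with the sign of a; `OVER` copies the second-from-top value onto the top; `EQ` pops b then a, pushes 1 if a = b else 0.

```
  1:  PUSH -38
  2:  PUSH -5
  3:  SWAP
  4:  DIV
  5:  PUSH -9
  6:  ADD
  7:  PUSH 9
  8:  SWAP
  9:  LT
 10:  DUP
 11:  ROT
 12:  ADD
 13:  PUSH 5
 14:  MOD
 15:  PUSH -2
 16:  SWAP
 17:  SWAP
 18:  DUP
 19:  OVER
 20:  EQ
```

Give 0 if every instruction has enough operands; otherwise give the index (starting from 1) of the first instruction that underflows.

11

PUSH -38 → [-38]
PUSH -5  → [-38, -5]
SWAP     → [-5, -38]
DIV      → [0]
PUSH -9  → [0, -9]
ADD      → [-9]
PUSH 9   → [-9, 9]
SWAP     → [9, -9]
LT       → [0]
DUP      → [0, 0]
ROT  — needs 3 operands, stack has 2 → underflow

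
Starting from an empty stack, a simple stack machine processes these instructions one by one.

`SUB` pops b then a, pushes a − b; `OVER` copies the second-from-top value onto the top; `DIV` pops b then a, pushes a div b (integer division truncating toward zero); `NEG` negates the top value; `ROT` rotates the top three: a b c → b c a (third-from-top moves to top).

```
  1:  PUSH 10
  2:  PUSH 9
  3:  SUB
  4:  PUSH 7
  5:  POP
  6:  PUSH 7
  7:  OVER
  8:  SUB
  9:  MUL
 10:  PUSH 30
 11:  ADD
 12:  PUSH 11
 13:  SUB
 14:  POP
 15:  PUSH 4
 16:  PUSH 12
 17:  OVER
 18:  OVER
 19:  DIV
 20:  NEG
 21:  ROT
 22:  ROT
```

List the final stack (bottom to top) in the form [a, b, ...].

PUSH 10  10
PUSH 9   10 9
SUB      1
PUSH 7   1 7
POP      1
PUSH 7   1 7
OVER     1 7 1
SUB      1 6
MUL      6
PUSH 30  6 30
ADD      36
PUSH 11  36 11
SUB      25
POP      (empty)
PUSH 4   4
PUSH 12  4 12
OVER     4 12 4
OVER     4 12 4 12
DIV      4 12 0
NEG      4 12 0
ROT      12 0 4
ROT      0 4 12

[0, 4, 12]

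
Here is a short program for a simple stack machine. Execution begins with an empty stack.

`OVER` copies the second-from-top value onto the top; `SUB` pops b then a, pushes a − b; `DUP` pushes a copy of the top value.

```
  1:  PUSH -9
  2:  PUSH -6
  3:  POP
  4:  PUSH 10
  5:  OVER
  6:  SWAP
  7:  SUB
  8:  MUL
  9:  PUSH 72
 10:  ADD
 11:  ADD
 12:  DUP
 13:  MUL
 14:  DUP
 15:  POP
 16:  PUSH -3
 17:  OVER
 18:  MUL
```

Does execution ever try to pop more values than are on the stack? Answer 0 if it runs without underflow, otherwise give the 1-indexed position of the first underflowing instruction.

PUSH -9 -> -9
PUSH -6 -> -9 -6
POP     -> -9
PUSH 10 -> -9 10
OVER    -> -9 10 -9
SWAP    -> -9 -9 10
SUB     -> -9 -19
MUL     -> 171
PUSH 72 -> 171 72
ADD     -> 243
ADD  — needs 2 operands, stack has 1 → underflow

11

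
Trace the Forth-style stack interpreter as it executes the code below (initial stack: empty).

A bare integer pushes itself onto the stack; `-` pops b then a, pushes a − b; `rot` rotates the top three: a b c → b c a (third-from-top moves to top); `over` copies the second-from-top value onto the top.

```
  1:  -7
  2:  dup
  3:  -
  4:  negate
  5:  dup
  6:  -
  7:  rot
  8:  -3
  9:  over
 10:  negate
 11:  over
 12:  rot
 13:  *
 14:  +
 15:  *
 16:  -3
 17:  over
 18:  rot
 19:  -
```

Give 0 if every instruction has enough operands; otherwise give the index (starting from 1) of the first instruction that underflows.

-7     -> [-7]
dup    -> [-7, -7]
-      -> [0]
negate -> [0]
dup    -> [0, 0]
-      -> [0]
rot  — needs 3 operands, stack has 1 → underflow

7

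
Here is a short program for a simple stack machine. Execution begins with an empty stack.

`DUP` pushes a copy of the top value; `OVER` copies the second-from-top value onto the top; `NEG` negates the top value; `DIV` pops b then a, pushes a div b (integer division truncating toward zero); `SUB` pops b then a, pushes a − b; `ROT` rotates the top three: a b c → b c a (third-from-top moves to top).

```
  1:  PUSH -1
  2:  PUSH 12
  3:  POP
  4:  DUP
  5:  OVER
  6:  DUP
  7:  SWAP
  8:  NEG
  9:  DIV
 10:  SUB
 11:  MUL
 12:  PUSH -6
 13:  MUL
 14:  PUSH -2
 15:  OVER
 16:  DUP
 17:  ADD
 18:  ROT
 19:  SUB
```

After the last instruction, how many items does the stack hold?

2

PUSH -1 -> [-1]
PUSH 12 -> [-1, 12]
POP     -> [-1]
DUP     -> [-1, -1]
OVER    -> [-1, -1, -1]
DUP     -> [-1, -1, -1, -1]
SWAP    -> [-1, -1, -1, -1]
NEG     -> [-1, -1, -1, 1]
DIV     -> [-1, -1, -1]
SUB     -> [-1, 0]
MUL     -> [0]
PUSH -6 -> [0, -6]
MUL     -> [0]
PUSH -2 -> [0, -2]
OVER    -> [0, -2, 0]
DUP     -> [0, -2, 0, 0]
ADD     -> [0, -2, 0]
ROT     -> [-2, 0, 0]
SUB     -> [-2, 0]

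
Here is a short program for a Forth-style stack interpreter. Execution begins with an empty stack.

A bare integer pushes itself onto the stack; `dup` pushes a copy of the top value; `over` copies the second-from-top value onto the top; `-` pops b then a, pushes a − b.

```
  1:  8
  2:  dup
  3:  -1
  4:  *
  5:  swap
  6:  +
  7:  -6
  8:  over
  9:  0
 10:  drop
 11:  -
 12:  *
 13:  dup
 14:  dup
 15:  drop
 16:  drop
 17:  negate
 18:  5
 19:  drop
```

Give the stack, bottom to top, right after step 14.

8     8
dup   8 8
-1    8 8 -1
*     8 -8
swap  -8 8
+     0
-6    0 -6
over  0 -6 0
0     0 -6 0 0
drop  0 -6 0
-     0 -6
*     0
dup   0 0
dup   0 0 0

[0, 0, 0]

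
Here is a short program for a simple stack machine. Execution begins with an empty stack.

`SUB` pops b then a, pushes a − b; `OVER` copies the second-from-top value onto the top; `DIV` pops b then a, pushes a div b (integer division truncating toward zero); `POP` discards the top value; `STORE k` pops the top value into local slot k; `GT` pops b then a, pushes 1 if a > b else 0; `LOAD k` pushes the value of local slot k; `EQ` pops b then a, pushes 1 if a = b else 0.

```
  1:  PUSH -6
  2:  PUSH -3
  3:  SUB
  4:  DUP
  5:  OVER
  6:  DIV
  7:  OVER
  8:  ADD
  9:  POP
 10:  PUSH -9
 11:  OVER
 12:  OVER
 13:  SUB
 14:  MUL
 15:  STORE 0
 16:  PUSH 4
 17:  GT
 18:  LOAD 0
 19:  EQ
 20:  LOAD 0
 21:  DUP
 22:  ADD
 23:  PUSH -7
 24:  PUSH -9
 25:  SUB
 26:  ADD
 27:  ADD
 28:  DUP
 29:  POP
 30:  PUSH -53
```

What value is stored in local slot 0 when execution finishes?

PUSH -6  -> -6
PUSH -3  -> -6 -3
SUB      -> -3
DUP      -> -3 -3
OVER     -> -3 -3 -3
DIV      -> -3 1
OVER     -> -3 1 -3
ADD      -> -3 -2
POP      -> -3
PUSH -9  -> -3 -9
OVER     -> -3 -9 -3
OVER     -> -3 -9 -3 -9
SUB      -> -3 -9 6
MUL      -> -3 -54
STORE 0  -> -3
PUSH 4   -> -3 4
GT       -> 0
LOAD 0   -> 0 -54
EQ       -> 0
LOAD 0   -> 0 -54
DUP      -> 0 -54 -54
ADD      -> 0 -108
PUSH -7  -> 0 -108 -7
PUSH -9  -> 0 -108 -7 -9
SUB      -> 0 -108 2
ADD      -> 0 -106
ADD      -> -106
DUP      -> -106 -106
POP      -> -106
PUSH -53 -> -106 -53

-54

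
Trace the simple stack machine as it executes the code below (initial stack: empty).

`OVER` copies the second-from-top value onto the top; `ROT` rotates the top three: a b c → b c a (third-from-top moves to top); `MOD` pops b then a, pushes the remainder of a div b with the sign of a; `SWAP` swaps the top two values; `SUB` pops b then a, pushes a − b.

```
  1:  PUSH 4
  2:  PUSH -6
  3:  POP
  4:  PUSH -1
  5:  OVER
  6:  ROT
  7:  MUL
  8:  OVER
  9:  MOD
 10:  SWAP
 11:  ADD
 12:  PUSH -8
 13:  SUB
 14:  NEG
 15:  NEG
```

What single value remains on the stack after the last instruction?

7

PUSH 4  -> [4]
PUSH -6 -> [4, -6]
POP     -> [4]
PUSH -1 -> [4, -1]
OVER    -> [4, -1, 4]
ROT     -> [-1, 4, 4]
MUL     -> [-1, 16]
OVER    -> [-1, 16, -1]
MOD     -> [-1, 0]
SWAP    -> [0, -1]
ADD     -> [-1]
PUSH -8 -> [-1, -8]
SUB     -> [7]
NEG     -> [-7]
NEG     -> [7]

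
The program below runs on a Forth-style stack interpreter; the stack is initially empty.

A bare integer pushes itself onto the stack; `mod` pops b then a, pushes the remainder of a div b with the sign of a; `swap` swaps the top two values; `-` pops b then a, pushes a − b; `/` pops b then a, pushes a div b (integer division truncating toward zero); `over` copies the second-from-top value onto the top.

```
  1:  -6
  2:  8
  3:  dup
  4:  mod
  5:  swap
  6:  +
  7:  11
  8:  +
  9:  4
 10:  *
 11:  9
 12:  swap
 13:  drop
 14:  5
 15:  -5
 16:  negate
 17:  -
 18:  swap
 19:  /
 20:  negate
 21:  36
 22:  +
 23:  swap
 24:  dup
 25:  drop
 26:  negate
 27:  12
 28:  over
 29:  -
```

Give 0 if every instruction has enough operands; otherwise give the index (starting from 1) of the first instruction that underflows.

23

-6     → -6
8      → -6 8
dup    → -6 8 8
mod    → -6 0
swap   → 0 -6
+      → -6
11     → -6 11
+      → 5
4      → 5 4
*      → 20
9      → 20 9
swap   → 9 20
drop   → 9
5      → 9 5
-5     → 9 5 -5
negate → 9 5 5
-      → 9 0
swap   → 0 9
/      → 0
negate → 0
36     → 0 36
+      → 36
swap  — needs 2 operands, stack has 1 → underflow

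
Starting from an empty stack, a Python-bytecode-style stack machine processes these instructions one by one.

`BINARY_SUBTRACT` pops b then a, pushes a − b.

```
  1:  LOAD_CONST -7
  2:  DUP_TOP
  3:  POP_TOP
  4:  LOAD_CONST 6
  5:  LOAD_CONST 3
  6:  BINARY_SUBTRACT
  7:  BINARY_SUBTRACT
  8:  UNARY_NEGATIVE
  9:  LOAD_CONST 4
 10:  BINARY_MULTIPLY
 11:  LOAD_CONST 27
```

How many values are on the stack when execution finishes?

2

LOAD_CONST -7   → [-7]
DUP_TOP         → [-7, -7]
POP_TOP         → [-7]
LOAD_CONST 6    → [-7, 6]
LOAD_CONST 3    → [-7, 6, 3]
BINARY_SUBTRACT → [-7, 3]
BINARY_SUBTRACT → [-10]
UNARY_NEGATIVE  → [10]
LOAD_CONST 4    → [10, 4]
BINARY_MULTIPLY → [40]
LOAD_CONST 27   → [40, 27]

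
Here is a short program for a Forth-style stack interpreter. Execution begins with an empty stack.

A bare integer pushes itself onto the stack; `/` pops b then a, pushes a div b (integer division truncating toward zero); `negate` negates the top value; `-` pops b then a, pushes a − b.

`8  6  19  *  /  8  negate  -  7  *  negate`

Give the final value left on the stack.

8       8
6       8 6
19      8 6 19
*       8 114
/       0
8       0 8
negate  0 -8
-       8
7       8 7
*       56
negate  -56

-56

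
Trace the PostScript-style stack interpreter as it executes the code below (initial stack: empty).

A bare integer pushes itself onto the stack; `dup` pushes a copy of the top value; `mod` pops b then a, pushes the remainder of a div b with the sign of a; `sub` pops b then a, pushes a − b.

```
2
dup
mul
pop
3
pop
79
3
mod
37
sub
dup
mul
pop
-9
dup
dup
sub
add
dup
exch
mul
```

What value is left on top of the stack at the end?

2    : [2]
dup  : [2, 2]
mul  : [4]
pop  : []
3    : [3]
pop  : []
79   : [79]
3    : [79, 3]
mod  : [1]
37   : [1, 37]
sub  : [-36]
dup  : [-36, -36]
mul  : [1296]
pop  : []
-9   : [-9]
dup  : [-9, -9]
dup  : [-9, -9, -9]
sub  : [-9, 0]
add  : [-9]
dup  : [-9, -9]
exch : [-9, -9]
mul  : [81]

81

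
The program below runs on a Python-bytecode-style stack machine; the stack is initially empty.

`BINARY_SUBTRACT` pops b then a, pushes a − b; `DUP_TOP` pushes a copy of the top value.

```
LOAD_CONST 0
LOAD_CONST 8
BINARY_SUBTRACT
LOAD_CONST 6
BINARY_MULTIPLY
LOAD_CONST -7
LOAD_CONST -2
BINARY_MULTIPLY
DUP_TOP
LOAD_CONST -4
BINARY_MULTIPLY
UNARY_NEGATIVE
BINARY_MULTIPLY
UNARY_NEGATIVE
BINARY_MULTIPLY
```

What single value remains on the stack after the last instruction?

LOAD_CONST 0    → 0
LOAD_CONST 8    → 0 8
BINARY_SUBTRACT → -8
LOAD_CONST 6    → -8 6
BINARY_MULTIPLY → -48
LOAD_CONST -7   → -48 -7
LOAD_CONST -2   → -48 -7 -2
BINARY_MULTIPLY → -48 14
DUP_TOP         → -48 14 14
LOAD_CONST -4   → -48 14 14 -4
BINARY_MULTIPLY → -48 14 -56
UNARY_NEGATIVE  → -48 14 56
BINARY_MULTIPLY → -48 784
UNARY_NEGATIVE  → -48 -784
BINARY_MULTIPLY → 37632

37632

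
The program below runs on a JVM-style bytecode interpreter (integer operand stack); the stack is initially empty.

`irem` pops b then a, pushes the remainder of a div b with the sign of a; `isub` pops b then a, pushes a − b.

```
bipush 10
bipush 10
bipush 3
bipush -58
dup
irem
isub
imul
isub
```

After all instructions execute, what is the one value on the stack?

bipush 10  → 10
bipush 10  → 10 10
bipush 3   → 10 10 3
bipush -58 → 10 10 3 -58
dup        → 10 10 3 -58 -58
irem       → 10 10 3 0
isub       → 10 10 3
imul       → 10 30
isub       → -20

-20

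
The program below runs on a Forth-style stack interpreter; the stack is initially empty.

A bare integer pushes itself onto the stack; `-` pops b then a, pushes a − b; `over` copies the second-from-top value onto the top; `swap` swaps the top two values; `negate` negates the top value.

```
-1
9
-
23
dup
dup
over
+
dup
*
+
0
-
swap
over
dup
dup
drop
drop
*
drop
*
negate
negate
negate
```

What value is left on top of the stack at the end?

-1     -> -1
9      -> -1 9
-      -> -10
23     -> -10 23
dup    -> -10 23 23
dup    -> -10 23 23 23
over   -> -10 23 23 23 23
+      -> -10 23 23 46
dup    -> -10 23 23 46 46
*      -> -10 23 23 2116
+      -> -10 23 2139
0      -> -10 23 2139 0
-      -> -10 23 2139
swap   -> -10 2139 23
over   -> -10 2139 23 2139
dup    -> -10 2139 23 2139 2139
dup    -> -10 2139 23 2139 2139 2139
drop   -> -10 2139 23 2139 2139
drop   -> -10 2139 23 2139
*      -> -10 2139 49197
drop   -> -10 2139
*      -> -21390
negate -> 21390
negate -> -21390
negate -> 21390

21390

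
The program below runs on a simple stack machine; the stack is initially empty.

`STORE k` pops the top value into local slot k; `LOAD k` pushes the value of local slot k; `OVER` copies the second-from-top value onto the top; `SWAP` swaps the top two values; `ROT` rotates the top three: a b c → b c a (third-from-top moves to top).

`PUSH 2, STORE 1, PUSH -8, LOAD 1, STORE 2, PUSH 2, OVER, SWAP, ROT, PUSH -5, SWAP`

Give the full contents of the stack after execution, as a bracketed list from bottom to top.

PUSH 2   [2]
STORE 1  []
PUSH -8  [-8]
LOAD 1   [-8, 2]
STORE 2  [-8]
PUSH 2   [-8, 2]
OVER     [-8, 2, -8]
SWAP     [-8, -8, 2]
ROT      [-8, 2, -8]
PUSH -5  [-8, 2, -8, -5]
SWAP     [-8, 2, -5, -8]

[-8, 2, -5, -8]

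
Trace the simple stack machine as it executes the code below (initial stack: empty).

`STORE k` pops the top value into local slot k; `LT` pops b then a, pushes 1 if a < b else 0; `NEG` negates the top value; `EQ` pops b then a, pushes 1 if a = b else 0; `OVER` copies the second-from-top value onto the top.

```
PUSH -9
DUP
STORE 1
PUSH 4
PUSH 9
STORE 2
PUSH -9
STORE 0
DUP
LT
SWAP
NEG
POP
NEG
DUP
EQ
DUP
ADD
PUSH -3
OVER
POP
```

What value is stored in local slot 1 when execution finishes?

-9

PUSH -9  [-9]
DUP      [-9, -9]
STORE 1  [-9]
PUSH 4   [-9, 4]
PUSH 9   [-9, 4, 9]
STORE 2  [-9, 4]
PUSH -9  [-9, 4, -9]
STORE 0  [-9, 4]
DUP      [-9, 4, 4]
LT       [-9, 0]
SWAP     [0, -9]
NEG      [0, 9]
POP      [0]
NEG      [0]
DUP      [0, 0]
EQ       [1]
DUP      [1, 1]
ADD      [2]
PUSH -3  [2, -3]
OVER     [2, -3, 2]
POP      [2, -3]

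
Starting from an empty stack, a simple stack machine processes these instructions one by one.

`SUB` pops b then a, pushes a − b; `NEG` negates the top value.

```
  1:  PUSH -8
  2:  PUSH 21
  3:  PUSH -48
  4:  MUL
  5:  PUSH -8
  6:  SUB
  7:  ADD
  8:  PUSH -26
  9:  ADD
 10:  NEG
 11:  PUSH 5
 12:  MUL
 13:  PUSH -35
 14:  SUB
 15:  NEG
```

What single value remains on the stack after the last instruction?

PUSH -8  -> -8
PUSH 21  -> -8 21
PUSH -48 -> -8 21 -48
MUL      -> -8 -1008
PUSH -8  -> -8 -1008 -8
SUB      -> -8 -1000
ADD      -> -1008
PUSH -26 -> -1008 -26
ADD      -> -1034
NEG      -> 1034
PUSH 5   -> 1034 5
MUL      -> 5170
PUSH -35 -> 5170 -35
SUB      -> 5205
NEG      -> -5205

-5205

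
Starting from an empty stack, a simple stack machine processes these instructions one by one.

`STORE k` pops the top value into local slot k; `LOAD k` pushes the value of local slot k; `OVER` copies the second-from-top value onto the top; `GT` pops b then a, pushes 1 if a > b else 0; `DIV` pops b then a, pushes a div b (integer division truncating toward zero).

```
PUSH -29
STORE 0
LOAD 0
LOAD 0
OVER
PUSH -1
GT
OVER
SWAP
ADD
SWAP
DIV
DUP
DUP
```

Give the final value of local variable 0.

PUSH -29 → [-29]
STORE 0  → []
LOAD 0   → [-29]
LOAD 0   → [-29, -29]
OVER     → [-29, -29, -29]
PUSH -1  → [-29, -29, -29, -1]
GT       → [-29, -29, 0]
OVER     → [-29, -29, 0, -29]
SWAP     → [-29, -29, -29, 0]
ADD      → [-29, -29, -29]
SWAP     → [-29, -29, -29]
DIV      → [-29, 1]
DUP      → [-29, 1, 1]
DUP      → [-29, 1, 1, 1]

-29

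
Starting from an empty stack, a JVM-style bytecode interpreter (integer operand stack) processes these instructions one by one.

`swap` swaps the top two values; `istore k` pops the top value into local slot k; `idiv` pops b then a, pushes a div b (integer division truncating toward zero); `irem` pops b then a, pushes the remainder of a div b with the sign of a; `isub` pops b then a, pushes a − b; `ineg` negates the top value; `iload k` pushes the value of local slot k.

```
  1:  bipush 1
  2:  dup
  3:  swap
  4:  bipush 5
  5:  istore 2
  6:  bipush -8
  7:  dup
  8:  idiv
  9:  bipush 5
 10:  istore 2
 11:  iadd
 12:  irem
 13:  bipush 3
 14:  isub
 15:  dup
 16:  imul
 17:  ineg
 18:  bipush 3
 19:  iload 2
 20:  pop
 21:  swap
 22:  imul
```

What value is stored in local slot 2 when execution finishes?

5

bipush 1  : [1]
dup       : [1, 1]
swap      : [1, 1]
bipush 5  : [1, 1, 5]
istore 2  : [1, 1]
bipush -8 : [1, 1, -8]
dup       : [1, 1, -8, -8]
idiv      : [1, 1, 1]
bipush 5  : [1, 1, 1, 5]
istore 2  : [1, 1, 1]
iadd      : [1, 2]
irem      : [1]
bipush 3  : [1, 3]
isub      : [-2]
dup       : [-2, -2]
imul      : [4]
ineg      : [-4]
bipush 3  : [-4, 3]
iload 2   : [-4, 3, 5]
pop       : [-4, 3]
swap      : [3, -4]
imul      : [-12]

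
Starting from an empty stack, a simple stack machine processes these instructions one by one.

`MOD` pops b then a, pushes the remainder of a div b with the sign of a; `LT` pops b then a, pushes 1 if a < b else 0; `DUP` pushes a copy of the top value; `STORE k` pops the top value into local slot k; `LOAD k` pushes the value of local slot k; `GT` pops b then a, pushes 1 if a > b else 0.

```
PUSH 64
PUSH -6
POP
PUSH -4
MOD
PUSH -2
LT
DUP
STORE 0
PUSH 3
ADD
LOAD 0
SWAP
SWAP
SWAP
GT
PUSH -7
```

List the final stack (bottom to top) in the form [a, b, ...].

[0, -7]

PUSH 64 : 64
PUSH -6 : 64 -6
POP     : 64
PUSH -4 : 64 -4
MOD     : 0
PUSH -2 : 0 -2
LT      : 0
DUP     : 0 0
STORE 0 : 0
PUSH 3  : 0 3
ADD     : 3
LOAD 0  : 3 0
SWAP    : 0 3
SWAP    : 3 0
SWAP    : 0 3
GT      : 0
PUSH -7 : 0 -7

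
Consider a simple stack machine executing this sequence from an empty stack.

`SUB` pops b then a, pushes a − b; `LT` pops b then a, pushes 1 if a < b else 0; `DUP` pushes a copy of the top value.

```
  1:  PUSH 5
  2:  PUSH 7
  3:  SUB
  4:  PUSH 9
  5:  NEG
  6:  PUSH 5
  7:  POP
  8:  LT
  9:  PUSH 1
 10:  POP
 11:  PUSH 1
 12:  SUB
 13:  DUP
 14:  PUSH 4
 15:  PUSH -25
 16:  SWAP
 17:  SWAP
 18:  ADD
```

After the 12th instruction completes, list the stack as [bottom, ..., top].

PUSH 5 → 5
PUSH 7 → 5 7
SUB    → -2
PUSH 9 → -2 9
NEG    → -2 -9
PUSH 5 → -2 -9 5
POP    → -2 -9
LT     → 0
PUSH 1 → 0 1
POP    → 0
PUSH 1 → 0 1
SUB    → -1

[-1]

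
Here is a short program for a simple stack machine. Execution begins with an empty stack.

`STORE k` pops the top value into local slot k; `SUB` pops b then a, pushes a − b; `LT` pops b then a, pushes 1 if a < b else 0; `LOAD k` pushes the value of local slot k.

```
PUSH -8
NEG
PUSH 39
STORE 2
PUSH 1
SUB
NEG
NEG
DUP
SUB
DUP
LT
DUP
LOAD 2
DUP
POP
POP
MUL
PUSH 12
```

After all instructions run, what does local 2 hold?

39

PUSH -8  [-8]
NEG      [8]
PUSH 39  [8, 39]
STORE 2  [8]
PUSH 1   [8, 1]
SUB      [7]
NEG      [-7]
NEG      [7]
DUP      [7, 7]
SUB      [0]
DUP      [0, 0]
LT       [0]
DUP      [0, 0]
LOAD 2   [0, 0, 39]
DUP      [0, 0, 39, 39]
POP      [0, 0, 39]
POP      [0, 0]
MUL      [0]
PUSH 12  [0, 12]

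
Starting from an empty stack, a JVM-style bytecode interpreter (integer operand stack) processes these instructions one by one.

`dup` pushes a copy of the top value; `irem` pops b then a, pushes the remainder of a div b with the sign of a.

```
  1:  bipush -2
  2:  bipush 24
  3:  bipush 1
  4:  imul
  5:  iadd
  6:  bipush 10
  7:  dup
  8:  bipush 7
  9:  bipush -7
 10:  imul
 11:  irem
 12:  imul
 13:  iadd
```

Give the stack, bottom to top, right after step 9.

bipush -2  [-2]
bipush 24  [-2, 24]
bipush 1   [-2, 24, 1]
imul       [-2, 24]
iadd       [22]
bipush 10  [22, 10]
dup        [22, 10, 10]
bipush 7   [22, 10, 10, 7]
bipush -7  [22, 10, 10, 7, -7]

[22, 10, 10, 7, -7]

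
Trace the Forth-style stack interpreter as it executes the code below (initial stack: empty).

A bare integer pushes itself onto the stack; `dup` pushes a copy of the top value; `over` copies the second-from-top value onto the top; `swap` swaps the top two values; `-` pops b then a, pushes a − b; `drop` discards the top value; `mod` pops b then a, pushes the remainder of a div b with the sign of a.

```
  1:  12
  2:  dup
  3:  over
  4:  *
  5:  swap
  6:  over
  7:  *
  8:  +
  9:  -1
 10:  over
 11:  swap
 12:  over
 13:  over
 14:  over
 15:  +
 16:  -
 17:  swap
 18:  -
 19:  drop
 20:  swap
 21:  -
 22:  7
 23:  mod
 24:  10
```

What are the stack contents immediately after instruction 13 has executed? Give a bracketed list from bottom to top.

[1872, 1872, -1, 1872, -1]

12    12
dup   12 12
over  12 12 12
*     12 144
swap  144 12
over  144 12 144
*     144 1728
+     1872
-1    1872 -1
over  1872 -1 1872
swap  1872 1872 -1
over  1872 1872 -1 1872
over  1872 1872 -1 1872 -1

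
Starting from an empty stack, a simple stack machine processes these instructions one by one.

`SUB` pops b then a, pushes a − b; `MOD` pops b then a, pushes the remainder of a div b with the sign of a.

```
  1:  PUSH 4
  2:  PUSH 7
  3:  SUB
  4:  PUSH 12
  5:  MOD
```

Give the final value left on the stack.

-3

PUSH 4  : 4
PUSH 7  : 4 7
SUB     : -3
PUSH 12 : -3 12
MOD     : -3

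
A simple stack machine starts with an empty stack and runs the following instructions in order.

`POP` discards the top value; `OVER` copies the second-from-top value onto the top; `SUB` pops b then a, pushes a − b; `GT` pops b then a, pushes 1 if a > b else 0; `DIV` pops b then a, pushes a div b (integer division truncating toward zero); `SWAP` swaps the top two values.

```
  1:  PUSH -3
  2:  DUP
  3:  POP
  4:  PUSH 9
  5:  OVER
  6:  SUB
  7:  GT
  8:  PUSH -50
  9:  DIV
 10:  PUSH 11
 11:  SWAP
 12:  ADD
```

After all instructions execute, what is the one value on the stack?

11

PUSH -3  → [-3]
DUP      → [-3, -3]
POP      → [-3]
PUSH 9   → [-3, 9]
OVER     → [-3, 9, -3]
SUB      → [-3, 12]
GT       → [0]
PUSH -50 → [0, -50]
DIV      → [0]
PUSH 11  → [0, 11]
SWAP     → [11, 0]
ADD      → [11]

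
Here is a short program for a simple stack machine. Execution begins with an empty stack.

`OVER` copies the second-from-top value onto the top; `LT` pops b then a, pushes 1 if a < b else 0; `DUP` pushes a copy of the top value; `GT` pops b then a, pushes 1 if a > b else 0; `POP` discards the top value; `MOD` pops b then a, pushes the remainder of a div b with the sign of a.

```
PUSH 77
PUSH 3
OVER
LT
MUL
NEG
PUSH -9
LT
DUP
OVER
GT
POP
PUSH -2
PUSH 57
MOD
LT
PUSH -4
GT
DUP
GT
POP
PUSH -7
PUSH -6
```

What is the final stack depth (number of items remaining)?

PUSH 77 : [77]
PUSH 3  : [77, 3]
OVER    : [77, 3, 77]
LT      : [77, 1]
MUL     : [77]
NEG     : [-77]
PUSH -9 : [-77, -9]
LT      : [1]
DUP     : [1, 1]
OVER    : [1, 1, 1]
GT      : [1, 0]
POP     : [1]
PUSH -2 : [1, -2]
PUSH 57 : [1, -2, 57]
MOD     : [1, -2]
LT      : [0]
PUSH -4 : [0, -4]
GT      : [1]
DUP     : [1, 1]
GT      : [0]
POP     : []
PUSH -7 : [-7]
PUSH -6 : [-7, -6]

2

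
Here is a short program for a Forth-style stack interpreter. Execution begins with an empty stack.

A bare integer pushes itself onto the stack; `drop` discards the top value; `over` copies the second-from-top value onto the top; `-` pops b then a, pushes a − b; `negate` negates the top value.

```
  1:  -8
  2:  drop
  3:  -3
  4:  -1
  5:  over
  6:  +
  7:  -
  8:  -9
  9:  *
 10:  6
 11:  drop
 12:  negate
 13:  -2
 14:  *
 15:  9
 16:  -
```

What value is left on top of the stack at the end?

-8     : [-8]
drop   : []
-3     : [-3]
-1     : [-3, -1]
over   : [-3, -1, -3]
+      : [-3, -4]
-      : [1]
-9     : [1, -9]
*      : [-9]
6      : [-9, 6]
drop   : [-9]
negate : [9]
-2     : [9, -2]
*      : [-18]
9      : [-18, 9]
-      : [-27]

-27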